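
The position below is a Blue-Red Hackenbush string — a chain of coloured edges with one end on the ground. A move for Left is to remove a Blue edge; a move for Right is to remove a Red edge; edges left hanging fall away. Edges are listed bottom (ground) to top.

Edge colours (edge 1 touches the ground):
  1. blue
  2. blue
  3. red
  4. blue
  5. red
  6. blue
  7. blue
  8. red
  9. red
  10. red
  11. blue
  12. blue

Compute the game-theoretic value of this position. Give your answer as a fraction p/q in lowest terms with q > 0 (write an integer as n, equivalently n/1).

value(b) = { 0 | ∅ } — 1
value(bb) = { 0,1 | ∅ } — 2
value(bbr) = { 0,1 | 2 } — 3/2
value(bbrb) = { 0,1,3/2 | 2 } — 7/4
value(bbrbr) = { 0,1,3/2 | 7/4,2 } — 13/8
value(bbrbrb) = { 0,1,3/2,13/8 | 7/4,2 } — 27/16
value(bbrbrbb) = { 0,1,3/2,13/8,27/16 | 7/4,2 } — 55/32
value(bbrbrbbr) = { 0,1,3/2,13/8,27/16 | 55/32,7/4,2 } — 109/64
value(bbrbrbbrr) = { 0,1,3/2,13/8,27/16 | 109/64,55/32,7/4,2 } — 217/128
value(bbrbrbbrrr) = { 0,1,3/2,13/8,27/16 | 217/128,109/64,55/32,7/4,2 } — 433/256
value(bbrbrbbrrrb) = { 0,1,3/2,13/8,27/16,433/256 | 217/128,109/64,55/32,7/4,2 } — 867/512
value(bbrbrbbrrrbb) = { 0,1,3/2,13/8,27/16,433/256,867/512 | 217/128,109/64,55/32,7/4,2 } — 1735/1024

1735/1024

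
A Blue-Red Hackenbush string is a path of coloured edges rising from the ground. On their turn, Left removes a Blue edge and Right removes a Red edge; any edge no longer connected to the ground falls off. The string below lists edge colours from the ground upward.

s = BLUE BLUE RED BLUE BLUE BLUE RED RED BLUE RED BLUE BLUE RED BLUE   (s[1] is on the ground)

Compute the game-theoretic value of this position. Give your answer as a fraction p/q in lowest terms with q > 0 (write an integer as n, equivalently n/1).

B: Left { 0 }, Right { none } -> simplest 1
BB: Left { 0,1 }, Right { none } -> simplest 2
BBR: Left { 0,1 }, Right { 2 } -> simplest 3/2
BBRB: Left { 0,1,3/2 }, Right { 2 } -> simplest 7/4
BBRBB: Left { 0,1,3/2,7/4 }, Right { 2 } -> simplest 15/8
BBRBBB: Left { 0,1,3/2,7/4,15/8 }, Right { 2 } -> simplest 31/16
BBRBBBR: Left { 0,1,3/2,7/4,15/8 }, Right { 31/16,2 } -> simplest 61/32
BBRBBBRR: Left { 0,1,3/2,7/4,15/8 }, Right { 61/32,31/16,2 } -> simplest 121/64
BBRBBBRRB: Left { 0,1,3/2,7/4,15/8,121/64 }, Right { 61/32,31/16,2 } -> simplest 243/128
BBRBBBRRBR: Left { 0,1,3/2,7/4,15/8,121/64 }, Right { 243/128,61/32,31/16,2 } -> simplest 485/256
BBRBBBRRBRB: Left { 0,1,3/2,7/4,15/8,121/64,485/256 }, Right { 243/128,61/32,31/16,2 } -> simplest 971/512
BBRBBBRRBRBB: Left { 0,1,3/2,7/4,15/8,121/64,485/256,971/512 }, Right { 243/128,61/32,31/16,2 } -> simplest 1943/1024
BBRBBBRRBRBBR: Left { 0,1,3/2,7/4,15/8,121/64,485/256,971/512 }, Right { 1943/1024,243/128,61/32,31/16,2 } -> simplest 3885/2048
BBRBBBRRBRBBRB: Left { 0,1,3/2,7/4,15/8,121/64,485/256,971/512,3885/2048 }, Right { 1943/1024,243/128,61/32,31/16,2 } -> simplest 7771/4096

7771/4096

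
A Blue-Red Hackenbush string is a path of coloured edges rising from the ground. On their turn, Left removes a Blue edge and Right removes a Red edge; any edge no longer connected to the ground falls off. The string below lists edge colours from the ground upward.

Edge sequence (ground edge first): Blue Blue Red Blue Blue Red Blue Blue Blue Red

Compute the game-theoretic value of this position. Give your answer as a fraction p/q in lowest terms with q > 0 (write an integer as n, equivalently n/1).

g_1 [B]  L=[0]  R=[]  => 1
g_2 [BB]  L=[0,1]  R=[]  => 2
g_3 [BBR]  L=[0,1]  R=[2]  => 3/2
g_4 [BBRB]  L=[0,1,3/2]  R=[2]  => 7/4
g_5 [BBRBB]  L=[0,1,3/2,7/4]  R=[2]  => 15/8
g_6 [BBRBBR]  L=[0,1,3/2,7/4]  R=[15/8,2]  => 29/16
g_7 [BBRBBRB]  L=[0,1,3/2,7/4,29/16]  R=[15/8,2]  => 59/32
g_8 [BBRBBRBB]  L=[0,1,3/2,7/4,29/16,59/32]  R=[15/8,2]  => 119/64
g_9 [BBRBBRBBB]  L=[0,1,3/2,7/4,29/16,59/32,119/64]  R=[15/8,2]  => 239/128
g_10 [BBRBBRBBBR]  L=[0,1,3/2,7/4,29/16,59/32,119/64]  R=[239/128,15/8,2]  => 477/256

477/256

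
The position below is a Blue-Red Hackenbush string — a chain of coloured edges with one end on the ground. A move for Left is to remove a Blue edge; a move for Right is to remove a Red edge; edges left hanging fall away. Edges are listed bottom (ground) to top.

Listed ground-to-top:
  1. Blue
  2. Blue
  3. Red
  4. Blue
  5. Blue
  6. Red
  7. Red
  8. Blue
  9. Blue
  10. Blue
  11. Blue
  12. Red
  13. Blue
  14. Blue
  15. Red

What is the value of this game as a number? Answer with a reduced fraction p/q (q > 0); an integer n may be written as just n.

edge 1 of 15 (Blue): { 0 | — } so 1
edge 2 of 15 (Blue): { 0, 1 | — } so 2
edge 3 of 15 (Red): { 0, 1 | 2 } so 3/2
edge 4 of 15 (Blue): { 0, 1, 3/2 | 2 } so 7/4
edge 5 of 15 (Blue): { 0, 1, 3/2, 7/4 | 2 } so 15/8
edge 6 of 15 (Red): { 0, 1, 3/2, 7/4 | 15/8, 2 } so 29/16
edge 7 of 15 (Red): { 0, 1, 3/2, 7/4 | 29/16, 15/8, 2 } so 57/32
edge 8 of 15 (Blue): { 0, 1, 3/2, 7/4, 57/32 | 29/16, 15/8, 2 } so 115/64
edge 9 of 15 (Blue): { 0, 1, 3/2, 7/4, 57/32, 115/64 | 29/16, 15/8, 2 } so 231/128
edge 10 of 15 (Blue): { 0, 1, 3/2, 7/4, 57/32, 115/64, 231/128 | 29/16, 15/8, 2 } so 463/256
edge 11 of 15 (Blue): { 0, 1, 3/2, 7/4, 57/32, 115/64, 231/128, 463/256 | 29/16, 15/8, 2 } so 927/512
edge 12 of 15 (Red): { 0, 1, 3/2, 7/4, 57/32, 115/64, 231/128, 463/256 | 927/512, 29/16, 15/8, 2 } so 1853/1024
edge 13 of 15 (Blue): { 0, 1, 3/2, 7/4, 57/32, 115/64, 231/128, 463/256, 1853/1024 | 927/512, 29/16, 15/8, 2 } so 3707/2048
edge 14 of 15 (Blue): { 0, 1, 3/2, 7/4, 57/32, 115/64, 231/128, 463/256, 1853/1024, 3707/2048 | 927/512, 29/16, 15/8, 2 } so 7415/4096
edge 15 of 15 (Red): { 0, 1, 3/2, 7/4, 57/32, 115/64, 231/128, 463/256, 1853/1024, 3707/2048 | 7415/4096, 927/512, 29/16, 15/8, 2 } so 14829/8192

14829/8192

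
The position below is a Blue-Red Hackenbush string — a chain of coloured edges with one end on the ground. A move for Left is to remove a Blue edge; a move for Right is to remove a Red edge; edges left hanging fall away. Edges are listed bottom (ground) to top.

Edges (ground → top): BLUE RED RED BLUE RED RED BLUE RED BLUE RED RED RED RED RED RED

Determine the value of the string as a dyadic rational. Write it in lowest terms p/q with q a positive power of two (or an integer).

Recurse on prefixes of the 15-edge string BLUE RED RED BLUE RED RED BLUE RED BLUE RED RED RED RED RED RED:
1 of 15 · B · max L 0 · min R +∞ ⇒ 1
2 of 15 · BR · max L 0 · min R 1 ⇒ 1/2
3 of 15 · BRR · max L 0 · min R 1/2 ⇒ 1/4
4 of 15 · BRRB · max L 1/4 · min R 1/2 ⇒ 3/8
5 of 15 · BRRBR · max L 1/4 · min R 3/8 ⇒ 5/16
6 of 15 · BRRBRR · max L 1/4 · min R 5/16 ⇒ 9/32
7 of 15 · BRRBRRB · max L 9/32 · min R 5/16 ⇒ 19/64
8 of 15 · BRRBRRBR · max L 9/32 · min R 19/64 ⇒ 37/128
9 of 15 · BRRBRRBRB · max L 37/128 · min R 19/64 ⇒ 75/256
10 of 15 · BRRBRRBRBR · max L 37/128 · min R 75/256 ⇒ 149/512
11 of 15 · BRRBRRBRBRR · max L 37/128 · min R 149/512 ⇒ 297/1024
12 of 15 · BRRBRRBRBRRR · max L 37/128 · min R 297/1024 ⇒ 593/2048
13 of 15 · BRRBRRBRBRRRR · max L 37/128 · min R 593/2048 ⇒ 1185/4096
14 of 15 · BRRBRRBRBRRRRR · max L 37/128 · min R 1185/4096 ⇒ 2369/8192
15 of 15 · BRRBRRBRBRRRRRR · max L 37/128 · min R 2369/8192 ⇒ 4737/16384

4737/16384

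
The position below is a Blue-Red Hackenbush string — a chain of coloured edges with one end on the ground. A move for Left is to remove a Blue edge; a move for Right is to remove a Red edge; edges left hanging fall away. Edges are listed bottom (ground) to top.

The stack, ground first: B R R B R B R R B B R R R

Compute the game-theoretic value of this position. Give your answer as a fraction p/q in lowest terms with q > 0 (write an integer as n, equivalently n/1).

Recurse on prefixes of the 13-edge string B R R B R B R R B B R R R:
step 1: add B to get B; options L={ 0 } R={ — } gives 1
step 2: add R to get BR; options L={ 0 } R={ 1 } gives 1/2
step 3: add R to get BRR; options L={ 0 } R={ 1/2,1 } gives 1/4
step 4: add B to get BRRB; options L={ 0,1/4 } R={ 1/2,1 } gives 3/8
step 5: add R to get BRRBR; options L={ 0,1/4 } R={ 3/8,1/2,1 } gives 5/16
step 6: add B to get BRRBRB; options L={ 0,1/4,5/16 } R={ 3/8,1/2,1 } gives 11/32
step 7: add R to get BRRBRBR; options L={ 0,1/4,5/16 } R={ 11/32,3/8,1/2,1 } gives 21/64
step 8: add R to get BRRBRBRR; options L={ 0,1/4,5/16 } R={ 21/64,11/32,3/8,1/2,1 } gives 41/128
step 9: add B to get BRRBRBRRB; options L={ 0,1/4,5/16,41/128 } R={ 21/64,11/32,3/8,1/2,1 } gives 83/256
step 10: add B to get BRRBRBRRBB; options L={ 0,1/4,5/16,41/128,83/256 } R={ 21/64,11/32,3/8,1/2,1 } gives 167/512
step 11: add R to get BRRBRBRRBBR; options L={ 0,1/4,5/16,41/128,83/256 } R={ 167/512,21/64,11/32,3/8,1/2,1 } gives 333/1024
step 12: add R to get BRRBRBRRBBRR; options L={ 0,1/4,5/16,41/128,83/256 } R={ 333/1024,167/512,21/64,11/32,3/8,1/2,1 } gives 665/2048
step 13: add R to get BRRBRBRRBBRRR; options L={ 0,1/4,5/16,41/128,83/256 } R={ 665/2048,333/1024,167/512,21/64,11/32,3/8,1/2,1 } gives 1329/4096

1329/4096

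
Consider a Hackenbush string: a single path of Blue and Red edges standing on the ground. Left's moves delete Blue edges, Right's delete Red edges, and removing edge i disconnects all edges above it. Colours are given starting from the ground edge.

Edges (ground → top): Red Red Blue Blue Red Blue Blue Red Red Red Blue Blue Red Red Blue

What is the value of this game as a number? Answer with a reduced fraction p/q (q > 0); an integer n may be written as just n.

step 1: add Red to get R; options L={ · } R={ 0 } => -1
step 2: add Red to get RR; options L={ · } R={ -1, 0 } => -2
step 3: add Blue to get RRB; options L={ -2 } R={ -1, 0 } => -3/2
step 4: add Blue to get RRBB; options L={ -2, -3/2 } R={ -1, 0 } => -5/4
step 5: add Red to get RRBBR; options L={ -2, -3/2 } R={ -5/4, -1, 0 } => -11/8
step 6: add Blue to get RRBBRB; options L={ -2, -3/2, -11/8 } R={ -5/4, -1, 0 } => -21/16
step 7: add Blue to get RRBBRBB; options L={ -2, -3/2, -11/8, -21/16 } R={ -5/4, -1, 0 } => -41/32
step 8: add Red to get RRBBRBBR; options L={ -2, -3/2, -11/8, -21/16 } R={ -41/32, -5/4, -1, 0 } => -83/64
step 9: add Red to get RRBBRBBRR; options L={ -2, -3/2, -11/8, -21/16 } R={ -83/64, -41/32, -5/4, -1, 0 } => -167/128
step 10: add Red to get RRBBRBBRRR; options L={ -2, -3/2, -11/8, -21/16 } R={ -167/128, -83/64, -41/32, -5/4, -1, 0 } => -335/256
step 11: add Blue to get RRBBRBBRRRB; options L={ -2, -3/2, -11/8, -21/16, -335/256 } R={ -167/128, -83/64, -41/32, -5/4, -1, 0 } => -669/512
step 12: add Blue to get RRBBRBBRRRBB; options L={ -2, -3/2, -11/8, -21/16, -335/256, -669/512 } R={ -167/128, -83/64, -41/32, -5/4, -1, 0 } => -1337/1024
step 13: add Red to get RRBBRBBRRRBBR; options L={ -2, -3/2, -11/8, -21/16, -335/256, -669/512 } R={ -1337/1024, -167/128, -83/64, -41/32, -5/4, -1, 0 } => -2675/2048
step 14: add Red to get RRBBRBBRRRBBRR; options L={ -2, -3/2, -11/8, -21/16, -335/256, -669/512 } R={ -2675/2048, -1337/1024, -167/128, -83/64, -41/32, -5/4, -1, 0 } => -5351/4096
step 15: add Blue to get RRBBRBBRRRBBRRB; options L={ -2, -3/2, -11/8, -21/16, -335/256, -669/512, -5351/4096 } R={ -2675/2048, -1337/1024, -167/128, -83/64, -41/32, -5/4, -1, 0 } => -10701/8192

-10701/8192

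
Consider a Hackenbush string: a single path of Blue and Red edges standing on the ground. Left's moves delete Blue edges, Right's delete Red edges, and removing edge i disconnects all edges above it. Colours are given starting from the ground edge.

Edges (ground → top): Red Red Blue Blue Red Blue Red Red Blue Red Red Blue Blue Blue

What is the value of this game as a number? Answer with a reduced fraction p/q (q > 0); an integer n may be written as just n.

-5553/4096

Recurse on prefixes of the 14-edge string Red Red Blue Blue Red Blue Red Red Blue Red Red Blue Blue Blue:
step 1: add Red to get R; options L={ none } R={ 0 } → -1
step 2: add Red to get RR; options L={ none } R={ -1, 0 } → -2
step 3: add Blue to get RRB; options L={ -2 } R={ -1, 0 } → -3/2
step 4: add Blue to get RRBB; options L={ -2, -3/2 } R={ -1, 0 } → -5/4
step 5: add Red to get RRBBR; options L={ -2, -3/2 } R={ -5/4, -1, 0 } → -11/8
step 6: add Blue to get RRBBRB; options L={ -2, -3/2, -11/8 } R={ -5/4, -1, 0 } → -21/16
step 7: add Red to get RRBBRBR; options L={ -2, -3/2, -11/8 } R={ -21/16, -5/4, -1, 0 } → -43/32
step 8: add Red to get RRBBRBRR; options L={ -2, -3/2, -11/8 } R={ -43/32, -21/16, -5/4, -1, 0 } → -87/64
step 9: add Blue to get RRBBRBRRB; options L={ -2, -3/2, -11/8, -87/64 } R={ -43/32, -21/16, -5/4, -1, 0 } → -173/128
step 10: add Red to get RRBBRBRRBR; options L={ -2, -3/2, -11/8, -87/64 } R={ -173/128, -43/32, -21/16, -5/4, -1, 0 } → -347/256
step 11: add Red to get RRBBRBRRBRR; options L={ -2, -3/2, -11/8, -87/64 } R={ -347/256, -173/128, -43/32, -21/16, -5/4, -1, 0 } → -695/512
step 12: add Blue to get RRBBRBRRBRRB; options L={ -2, -3/2, -11/8, -87/64, -695/512 } R={ -347/256, -173/128, -43/32, -21/16, -5/4, -1, 0 } → -1389/1024
step 13: add Blue to get RRBBRBRRBRRBB; options L={ -2, -3/2, -11/8, -87/64, -695/512, -1389/1024 } R={ -347/256, -173/128, -43/32, -21/16, -5/4, -1, 0 } → -2777/2048
step 14: add Blue to get RRBBRBRRBRRBBB; options L={ -2, -3/2, -11/8, -87/64, -695/512, -1389/1024, -2777/2048 } R={ -347/256, -173/128, -43/32, -21/16, -5/4, -1, 0 } → -5553/4096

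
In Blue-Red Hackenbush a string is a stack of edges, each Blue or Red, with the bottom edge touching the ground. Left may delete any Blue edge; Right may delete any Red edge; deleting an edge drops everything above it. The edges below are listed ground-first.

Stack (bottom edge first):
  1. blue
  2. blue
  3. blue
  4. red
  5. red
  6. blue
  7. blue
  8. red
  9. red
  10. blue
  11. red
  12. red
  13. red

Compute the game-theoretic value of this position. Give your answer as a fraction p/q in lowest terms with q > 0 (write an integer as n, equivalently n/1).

2449/1024

Recurse on prefixes of the 13-edge string blue blue blue red red blue blue red red blue red red red:
edge 1 of 13 (blue): { 0 |  } gives 1
edge 2 of 13 (blue): { 0,1 |  } gives 2
edge 3 of 13 (blue): { 0,1,2 |  } gives 3
edge 4 of 13 (red): { 0,1,2 | 3 } gives 5/2
edge 5 of 13 (red): { 0,1,2 | 5/2,3 } gives 9/4
edge 6 of 13 (blue): { 0,1,2,9/4 | 5/2,3 } gives 19/8
edge 7 of 13 (blue): { 0,1,2,9/4,19/8 | 5/2,3 } gives 39/16
edge 8 of 13 (red): { 0,1,2,9/4,19/8 | 39/16,5/2,3 } gives 77/32
edge 9 of 13 (red): { 0,1,2,9/4,19/8 | 77/32,39/16,5/2,3 } gives 153/64
edge 10 of 13 (blue): { 0,1,2,9/4,19/8,153/64 | 77/32,39/16,5/2,3 } gives 307/128
edge 11 of 13 (red): { 0,1,2,9/4,19/8,153/64 | 307/128,77/32,39/16,5/2,3 } gives 613/256
edge 12 of 13 (red): { 0,1,2,9/4,19/8,153/64 | 613/256,307/128,77/32,39/16,5/2,3 } gives 1225/512
edge 13 of 13 (red): { 0,1,2,9/4,19/8,153/64 | 1225/512,613/256,307/128,77/32,39/16,5/2,3 } gives 2449/1024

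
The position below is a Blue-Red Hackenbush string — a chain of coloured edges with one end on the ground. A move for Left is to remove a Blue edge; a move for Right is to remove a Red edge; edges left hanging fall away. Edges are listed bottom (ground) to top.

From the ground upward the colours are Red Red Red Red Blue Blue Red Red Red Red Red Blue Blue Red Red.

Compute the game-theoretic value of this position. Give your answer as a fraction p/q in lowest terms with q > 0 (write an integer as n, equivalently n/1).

G(R) = {  | 0 } => -1
G(RR) = {  | -1, 0 } => -2
G(RRR) = {  | -2, -1, 0 } => -3
G(RRRR) = {  | -3, -2, -1, 0 } => -4
G(RRRRB) = { -4 | -3, -2, -1, 0 } => -7/2
G(RRRRBB) = { -4, -7/2 | -3, -2, -1, 0 } => -13/4
G(RRRRBBR) = { -4, -7/2 | -13/4, -3, -2, -1, 0 } => -27/8
G(RRRRBBRR) = { -4, -7/2 | -27/8, -13/4, -3, -2, -1, 0 } => -55/16
G(RRRRBBRRR) = { -4, -7/2 | -55/16, -27/8, -13/4, -3, -2, -1, 0 } => -111/32
G(RRRRBBRRRR) = { -4, -7/2 | -111/32, -55/16, -27/8, -13/4, -3, -2, -1, 0 } => -223/64
G(RRRRBBRRRRR) = { -4, -7/2 | -223/64, -111/32, -55/16, -27/8, -13/4, -3, -2, -1, 0 } => -447/128
G(RRRRBBRRRRRB) = { -4, -7/2, -447/128 | -223/64, -111/32, -55/16, -27/8, -13/4, -3, -2, -1, 0 } => -893/256
G(RRRRBBRRRRRBB) = { -4, -7/2, -447/128, -893/256 | -223/64, -111/32, -55/16, -27/8, -13/4, -3, -2, -1, 0 } => -1785/512
G(RRRRBBRRRRRBBR) = { -4, -7/2, -447/128, -893/256 | -1785/512, -223/64, -111/32, -55/16, -27/8, -13/4, -3, -2, -1, 0 } => -3571/1024
G(RRRRBBRRRRRBBRR) = { -4, -7/2, -447/128, -893/256 | -3571/1024, -1785/512, -223/64, -111/32, -55/16, -27/8, -13/4, -3, -2, -1, 0 } => -7143/2048

-7143/2048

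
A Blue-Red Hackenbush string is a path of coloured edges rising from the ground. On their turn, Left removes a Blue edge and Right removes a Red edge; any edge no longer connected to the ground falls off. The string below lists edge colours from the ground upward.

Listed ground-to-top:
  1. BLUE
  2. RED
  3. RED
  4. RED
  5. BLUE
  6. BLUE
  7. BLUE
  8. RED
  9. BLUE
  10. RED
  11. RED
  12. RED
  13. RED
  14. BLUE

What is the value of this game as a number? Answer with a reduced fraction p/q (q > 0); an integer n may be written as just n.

1859/8192

g(B) = { 0 | none } — 1
g(BR) = { 0 | 1 } — 1/2
g(BRR) = { 0 | 1/2 1 } — 1/4
g(BRRR) = { 0 | 1/4 1/2 1 } — 1/8
g(BRRRB) = { 0 1/8 | 1/4 1/2 1 } — 3/16
g(BRRRBB) = { 0 1/8 3/16 | 1/4 1/2 1 } — 7/32
g(BRRRBBB) = { 0 1/8 3/16 7/32 | 1/4 1/2 1 } — 15/64
g(BRRRBBBR) = { 0 1/8 3/16 7/32 | 15/64 1/4 1/2 1 } — 29/128
g(BRRRBBBRB) = { 0 1/8 3/16 7/32 29/128 | 15/64 1/4 1/2 1 } — 59/256
g(BRRRBBBRBR) = { 0 1/8 3/16 7/32 29/128 | 59/256 15/64 1/4 1/2 1 } — 117/512
g(BRRRBBBRBRR) = { 0 1/8 3/16 7/32 29/128 | 117/512 59/256 15/64 1/4 1/2 1 } — 233/1024
g(BRRRBBBRBRRR) = { 0 1/8 3/16 7/32 29/128 | 233/1024 117/512 59/256 15/64 1/4 1/2 1 } — 465/2048
g(BRRRBBBRBRRRR) = { 0 1/8 3/16 7/32 29/128 | 465/2048 233/1024 117/512 59/256 15/64 1/4 1/2 1 } — 929/4096
g(BRRRBBBRBRRRRB) = { 0 1/8 3/16 7/32 29/128 929/4096 | 465/2048 233/1024 117/512 59/256 15/64 1/4 1/2 1 } — 1859/8192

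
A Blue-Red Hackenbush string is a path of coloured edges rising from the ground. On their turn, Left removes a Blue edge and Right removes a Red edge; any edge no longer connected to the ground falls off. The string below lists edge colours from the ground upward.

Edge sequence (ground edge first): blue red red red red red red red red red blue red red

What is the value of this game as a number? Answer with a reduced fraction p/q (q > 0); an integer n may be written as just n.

Prefix values for blue red red red red red red red red red blue red red via {L|R} + simplicity:
step 1: add blue to get b; options L={ 0 } R={ ∅ } so 1
step 2: add red to get br; options L={ 0 } R={ 1 } so 1/2
step 3: add red to get brr; options L={ 0 } R={ 1/2 1 } so 1/4
step 4: add red to get brrr; options L={ 0 } R={ 1/4 1/2 1 } so 1/8
step 5: add red to get brrrr; options L={ 0 } R={ 1/8 1/4 1/2 1 } so 1/16
step 6: add red to get brrrrr; options L={ 0 } R={ 1/16 1/8 1/4 1/2 1 } so 1/32
step 7: add red to get brrrrrr; options L={ 0 } R={ 1/32 1/16 1/8 1/4 1/2 1 } so 1/64
step 8: add red to get brrrrrrr; options L={ 0 } R={ 1/64 1/32 1/16 1/8 1/4 1/2 1 } so 1/128
step 9: add red to get brrrrrrrr; options L={ 0 } R={ 1/128 1/64 1/32 1/16 1/8 1/4 1/2 1 } so 1/256
step 10: add red to get brrrrrrrrr; options L={ 0 } R={ 1/256 1/128 1/64 1/32 1/16 1/8 1/4 1/2 1 } so 1/512
step 11: add blue to get brrrrrrrrrb; options L={ 0 1/512 } R={ 1/256 1/128 1/64 1/32 1/16 1/8 1/4 1/2 1 } so 3/1024
step 12: add red to get brrrrrrrrrbr; options L={ 0 1/512 } R={ 3/1024 1/256 1/128 1/64 1/32 1/16 1/8 1/4 1/2 1 } so 5/2048
step 13: add red to get brrrrrrrrrbrr; options L={ 0 1/512 } R={ 5/2048 3/1024 1/256 1/128 1/64 1/32 1/16 1/8 1/4 1/2 1 } so 9/4096

9/4096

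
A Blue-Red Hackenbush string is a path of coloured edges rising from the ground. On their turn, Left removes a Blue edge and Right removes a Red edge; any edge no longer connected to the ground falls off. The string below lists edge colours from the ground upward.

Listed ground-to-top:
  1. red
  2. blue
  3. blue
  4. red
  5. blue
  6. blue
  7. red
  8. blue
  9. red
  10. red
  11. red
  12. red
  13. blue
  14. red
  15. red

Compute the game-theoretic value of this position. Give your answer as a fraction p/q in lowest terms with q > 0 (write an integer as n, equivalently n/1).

-4855/16384

step 1: add red to get r; options L={ · } R={ 0 } ⇒ -1
step 2: add blue to get rb; options L={ -1 } R={ 0 } ⇒ -1/2
step 3: add blue to get rbb; options L={ -1; -1/2 } R={ 0 } ⇒ -1/4
step 4: add red to get rbbr; options L={ -1; -1/2 } R={ -1/4; 0 } ⇒ -3/8
step 5: add blue to get rbbrb; options L={ -1; -1/2; -3/8 } R={ -1/4; 0 } ⇒ -5/16
step 6: add blue to get rbbrbb; options L={ -1; -1/2; -3/8; -5/16 } R={ -1/4; 0 } ⇒ -9/32
step 7: add red to get rbbrbbr; options L={ -1; -1/2; -3/8; -5/16 } R={ -9/32; -1/4; 0 } ⇒ -19/64
step 8: add blue to get rbbrbbrb; options L={ -1; -1/2; -3/8; -5/16; -19/64 } R={ -9/32; -1/4; 0 } ⇒ -37/128
step 9: add red to get rbbrbbrbr; options L={ -1; -1/2; -3/8; -5/16; -19/64 } R={ -37/128; -9/32; -1/4; 0 } ⇒ -75/256
step 10: add red to get rbbrbbrbrr; options L={ -1; -1/2; -3/8; -5/16; -19/64 } R={ -75/256; -37/128; -9/32; -1/4; 0 } ⇒ -151/512
step 11: add red to get rbbrbbrbrrr; options L={ -1; -1/2; -3/8; -5/16; -19/64 } R={ -151/512; -75/256; -37/128; -9/32; -1/4; 0 } ⇒ -303/1024
step 12: add red to get rbbrbbrbrrrr; options L={ -1; -1/2; -3/8; -5/16; -19/64 } R={ -303/1024; -151/512; -75/256; -37/128; -9/32; -1/4; 0 } ⇒ -607/2048
step 13: add blue to get rbbrbbrbrrrrb; options L={ -1; -1/2; -3/8; -5/16; -19/64; -607/2048 } R={ -303/1024; -151/512; -75/256; -37/128; -9/32; -1/4; 0 } ⇒ -1213/4096
step 14: add red to get rbbrbbrbrrrrbr; options L={ -1; -1/2; -3/8; -5/16; -19/64; -607/2048 } R={ -1213/4096; -303/1024; -151/512; -75/256; -37/128; -9/32; -1/4; 0 } ⇒ -2427/8192
step 15: add red to get rbbrbbrbrrrrbrr; options L={ -1; -1/2; -3/8; -5/16; -19/64; -607/2048 } R={ -2427/8192; -1213/4096; -303/1024; -151/512; -75/256; -37/128; -9/32; -1/4; 0 } ⇒ -4855/16384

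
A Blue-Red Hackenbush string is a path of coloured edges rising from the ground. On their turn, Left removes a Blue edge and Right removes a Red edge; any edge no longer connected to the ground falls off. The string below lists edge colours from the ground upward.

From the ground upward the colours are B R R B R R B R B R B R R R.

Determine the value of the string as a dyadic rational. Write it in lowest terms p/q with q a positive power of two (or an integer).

2385/8192

edge 1 of 14 (B): { 0 | — } so 1
edge 2 of 14 (R): { 0 | 1 } so 1/2
edge 3 of 14 (R): { 0 | 1/2, 1 } so 1/4
edge 4 of 14 (B): { 0, 1/4 | 1/2, 1 } so 3/8
edge 5 of 14 (R): { 0, 1/4 | 3/8, 1/2, 1 } so 5/16
edge 6 of 14 (R): { 0, 1/4 | 5/16, 3/8, 1/2, 1 } so 9/32
edge 7 of 14 (B): { 0, 1/4, 9/32 | 5/16, 3/8, 1/2, 1 } so 19/64
edge 8 of 14 (R): { 0, 1/4, 9/32 | 19/64, 5/16, 3/8, 1/2, 1 } so 37/128
edge 9 of 14 (B): { 0, 1/4, 9/32, 37/128 | 19/64, 5/16, 3/8, 1/2, 1 } so 75/256
edge 10 of 14 (R): { 0, 1/4, 9/32, 37/128 | 75/256, 19/64, 5/16, 3/8, 1/2, 1 } so 149/512
edge 11 of 14 (B): { 0, 1/4, 9/32, 37/128, 149/512 | 75/256, 19/64, 5/16, 3/8, 1/2, 1 } so 299/1024
edge 12 of 14 (R): { 0, 1/4, 9/32, 37/128, 149/512 | 299/1024, 75/256, 19/64, 5/16, 3/8, 1/2, 1 } so 597/2048
edge 13 of 14 (R): { 0, 1/4, 9/32, 37/128, 149/512 | 597/2048, 299/1024, 75/256, 19/64, 5/16, 3/8, 1/2, 1 } so 1193/4096
edge 14 of 14 (R): { 0, 1/4, 9/32, 37/128, 149/512 | 1193/4096, 597/2048, 299/1024, 75/256, 19/64, 5/16, 3/8, 1/2, 1 } so 2385/8192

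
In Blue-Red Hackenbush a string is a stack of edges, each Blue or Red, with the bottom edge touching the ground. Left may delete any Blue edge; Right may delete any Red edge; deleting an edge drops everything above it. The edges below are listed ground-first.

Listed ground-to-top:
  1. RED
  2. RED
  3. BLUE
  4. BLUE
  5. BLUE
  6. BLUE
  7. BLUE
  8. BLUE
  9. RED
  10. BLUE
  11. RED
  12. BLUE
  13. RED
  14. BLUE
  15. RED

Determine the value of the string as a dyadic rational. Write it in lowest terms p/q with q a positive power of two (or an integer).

-8363/8192

1 of 15 · R · max L −∞ · min R 0 — -1
2 of 15 · RR · max L −∞ · min R -1 — -2
3 of 15 · RRB · max L -2 · min R -1 — -3/2
4 of 15 · RRBB · max L -3/2 · min R -1 — -5/4
5 of 15 · RRBBB · max L -5/4 · min R -1 — -9/8
6 of 15 · RRBBBB · max L -9/8 · min R -1 — -17/16
7 of 15 · RRBBBBB · max L -17/16 · min R -1 — -33/32
8 of 15 · RRBBBBBB · max L -33/32 · min R -1 — -65/64
9 of 15 · RRBBBBBBR · max L -33/32 · min R -65/64 — -131/128
10 of 15 · RRBBBBBBRB · max L -131/128 · min R -65/64 — -261/256
11 of 15 · RRBBBBBBRBR · max L -131/128 · min R -261/256 — -523/512
12 of 15 · RRBBBBBBRBRB · max L -523/512 · min R -261/256 — -1045/1024
13 of 15 · RRBBBBBBRBRBR · max L -523/512 · min R -1045/1024 — -2091/2048
14 of 15 · RRBBBBBBRBRBRB · max L -2091/2048 · min R -1045/1024 — -4181/4096
15 of 15 · RRBBBBBBRBRBRBR · max L -2091/2048 · min R -4181/4096 — -8363/8192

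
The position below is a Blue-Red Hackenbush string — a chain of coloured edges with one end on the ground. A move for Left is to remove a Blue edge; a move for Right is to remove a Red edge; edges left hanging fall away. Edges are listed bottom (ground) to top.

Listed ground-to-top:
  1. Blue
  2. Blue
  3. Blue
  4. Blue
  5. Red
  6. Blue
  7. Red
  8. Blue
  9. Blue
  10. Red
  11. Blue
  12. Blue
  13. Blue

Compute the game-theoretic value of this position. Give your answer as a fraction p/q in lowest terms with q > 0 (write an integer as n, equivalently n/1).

Prefix values for Blue Blue Blue Blue Red Blue Red Blue Blue Red Blue Blue Blue via {L|R} + simplicity:
B: Left { 0 }, Right { · } = simplest 1
BB: Left { 0, 1 }, Right { · } = simplest 2
BBB: Left { 0, 1, 2 }, Right { · } = simplest 3
BBBB: Left { 0, 1, 2, 3 }, Right { · } = simplest 4
BBBBR: Left { 0, 1, 2, 3 }, Right { 4 } = simplest 7/2
BBBBRB: Left { 0, 1, 2, 3, 7/2 }, Right { 4 } = simplest 15/4
BBBBRBR: Left { 0, 1, 2, 3, 7/2 }, Right { 15/4, 4 } = simplest 29/8
BBBBRBRB: Left { 0, 1, 2, 3, 7/2, 29/8 }, Right { 15/4, 4 } = simplest 59/16
BBBBRBRBB: Left { 0, 1, 2, 3, 7/2, 29/8, 59/16 }, Right { 15/4, 4 } = simplest 119/32
BBBBRBRBBR: Left { 0, 1, 2, 3, 7/2, 29/8, 59/16 }, Right { 119/32, 15/4, 4 } = simplest 237/64
BBBBRBRBBRB: Left { 0, 1, 2, 3, 7/2, 29/8, 59/16, 237/64 }, Right { 119/32, 15/4, 4 } = simplest 475/128
BBBBRBRBBRBB: Left { 0, 1, 2, 3, 7/2, 29/8, 59/16, 237/64, 475/128 }, Right { 119/32, 15/4, 4 } = simplest 951/256
BBBBRBRBBRBBB: Left { 0, 1, 2, 3, 7/2, 29/8, 59/16, 237/64, 475/128, 951/256 }, Right { 119/32, 15/4, 4 } = simplest 1903/512

1903/512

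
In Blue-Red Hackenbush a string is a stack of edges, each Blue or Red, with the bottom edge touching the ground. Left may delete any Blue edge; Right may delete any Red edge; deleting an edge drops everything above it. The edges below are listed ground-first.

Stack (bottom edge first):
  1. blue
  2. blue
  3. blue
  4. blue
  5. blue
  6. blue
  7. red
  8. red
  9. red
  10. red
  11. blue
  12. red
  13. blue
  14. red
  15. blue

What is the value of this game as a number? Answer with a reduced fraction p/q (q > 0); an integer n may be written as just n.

Recurse on prefixes of the 15-edge string blue blue blue blue blue blue red red red red blue red blue red blue:
b: Left { 0 }, Right { · } => simplest 1
bb: Left { 0,1 }, Right { · } => simplest 2
bbb: Left { 0,1,2 }, Right { · } => simplest 3
bbbb: Left { 0,1,2,3 }, Right { · } => simplest 4
bbbbb: Left { 0,1,2,3,4 }, Right { · } => simplest 5
bbbbbb: Left { 0,1,2,3,4,5 }, Right { · } => simplest 6
bbbbbbr: Left { 0,1,2,3,4,5 }, Right { 6 } => simplest 11/2
bbbbbbrr: Left { 0,1,2,3,4,5 }, Right { 11/2,6 } => simplest 21/4
bbbbbbrrr: Left { 0,1,2,3,4,5 }, Right { 21/4,11/2,6 } => simplest 41/8
bbbbbbrrrr: Left { 0,1,2,3,4,5 }, Right { 41/8,21/4,11/2,6 } => simplest 81/16
bbbbbbrrrrb: Left { 0,1,2,3,4,5,81/16 }, Right { 41/8,21/4,11/2,6 } => simplest 163/32
bbbbbbrrrrbr: Left { 0,1,2,3,4,5,81/16 }, Right { 163/32,41/8,21/4,11/2,6 } => simplest 325/64
bbbbbbrrrrbrb: Left { 0,1,2,3,4,5,81/16,325/64 }, Right { 163/32,41/8,21/4,11/2,6 } => simplest 651/128
bbbbbbrrrrbrbr: Left { 0,1,2,3,4,5,81/16,325/64 }, Right { 651/128,163/32,41/8,21/4,11/2,6 } => simplest 1301/256
bbbbbbrrrrbrbrb: Left { 0,1,2,3,4,5,81/16,325/64,1301/256 }, Right { 651/128,163/32,41/8,21/4,11/2,6 } => simplest 2603/512

2603/512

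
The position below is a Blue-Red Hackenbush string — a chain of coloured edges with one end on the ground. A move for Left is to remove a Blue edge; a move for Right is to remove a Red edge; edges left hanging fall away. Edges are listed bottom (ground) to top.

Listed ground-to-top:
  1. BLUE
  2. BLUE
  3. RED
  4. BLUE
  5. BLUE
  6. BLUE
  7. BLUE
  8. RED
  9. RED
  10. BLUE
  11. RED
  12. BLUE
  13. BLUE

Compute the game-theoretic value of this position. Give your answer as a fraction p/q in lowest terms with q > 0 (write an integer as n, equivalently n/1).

3991/2048

Recurse on prefixes of the 13-edge string BLUE BLUE RED BLUE BLUE BLUE BLUE RED RED BLUE RED BLUE BLUE:
B: Left { 0 }, Right { — } = simplest 1
BB: Left { 0, 1 }, Right { — } = simplest 2
BBR: Left { 0, 1 }, Right { 2 } = simplest 3/2
BBRB: Left { 0, 1, 3/2 }, Right { 2 } = simplest 7/4
BBRBB: Left { 0, 1, 3/2, 7/4 }, Right { 2 } = simplest 15/8
BBRBBB: Left { 0, 1, 3/2, 7/4, 15/8 }, Right { 2 } = simplest 31/16
BBRBBBB: Left { 0, 1, 3/2, 7/4, 15/8, 31/16 }, Right { 2 } = simplest 63/32
BBRBBBBR: Left { 0, 1, 3/2, 7/4, 15/8, 31/16 }, Right { 63/32, 2 } = simplest 125/64
BBRBBBBRR: Left { 0, 1, 3/2, 7/4, 15/8, 31/16 }, Right { 125/64, 63/32, 2 } = simplest 249/128
BBRBBBBRRB: Left { 0, 1, 3/2, 7/4, 15/8, 31/16, 249/128 }, Right { 125/64, 63/32, 2 } = simplest 499/256
BBRBBBBRRBR: Left { 0, 1, 3/2, 7/4, 15/8, 31/16, 249/128 }, Right { 499/256, 125/64, 63/32, 2 } = simplest 997/512
BBRBBBBRRBRB: Left { 0, 1, 3/2, 7/4, 15/8, 31/16, 249/128, 997/512 }, Right { 499/256, 125/64, 63/32, 2 } = simplest 1995/1024
BBRBBBBRRBRBB: Left { 0, 1, 3/2, 7/4, 15/8, 31/16, 249/128, 997/512, 1995/1024 }, Right { 499/256, 125/64, 63/32, 2 } = simplest 3991/2048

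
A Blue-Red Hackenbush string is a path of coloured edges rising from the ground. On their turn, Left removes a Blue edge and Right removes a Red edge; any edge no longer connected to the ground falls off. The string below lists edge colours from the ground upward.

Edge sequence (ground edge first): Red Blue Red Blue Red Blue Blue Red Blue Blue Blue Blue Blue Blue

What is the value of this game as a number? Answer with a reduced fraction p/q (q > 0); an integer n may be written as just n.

1 of 14 · R · max L −∞ · min R 0 gives -1
2 of 14 · RB · max L -1 · min R 0 gives -1/2
3 of 14 · RBR · max L -1 · min R -1/2 gives -3/4
4 of 14 · RBRB · max L -3/4 · min R -1/2 gives -5/8
5 of 14 · RBRBR · max L -3/4 · min R -5/8 gives -11/16
6 of 14 · RBRBRB · max L -11/16 · min R -5/8 gives -21/32
7 of 14 · RBRBRBB · max L -21/32 · min R -5/8 gives -41/64
8 of 14 · RBRBRBBR · max L -21/32 · min R -41/64 gives -83/128
9 of 14 · RBRBRBBRB · max L -83/128 · min R -41/64 gives -165/256
10 of 14 · RBRBRBBRBB · max L -165/256 · min R -41/64 gives -329/512
11 of 14 · RBRBRBBRBBB · max L -329/512 · min R -41/64 gives -657/1024
12 of 14 · RBRBRBBRBBBB · max L -657/1024 · min R -41/64 gives -1313/2048
13 of 14 · RBRBRBBRBBBBB · max L -1313/2048 · min R -41/64 gives -2625/4096
14 of 14 · RBRBRBBRBBBBBB · max L -2625/4096 · min R -41/64 gives -5249/8192

-5249/8192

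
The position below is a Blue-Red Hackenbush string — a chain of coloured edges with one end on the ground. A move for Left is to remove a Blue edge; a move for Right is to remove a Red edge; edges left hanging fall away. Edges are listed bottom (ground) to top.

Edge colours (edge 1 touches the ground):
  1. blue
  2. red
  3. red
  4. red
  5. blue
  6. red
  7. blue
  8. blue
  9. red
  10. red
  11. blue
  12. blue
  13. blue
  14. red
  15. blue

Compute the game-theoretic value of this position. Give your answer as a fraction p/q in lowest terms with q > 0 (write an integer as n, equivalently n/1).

2875/16384

Build g(s[:k]) for k = 1..15, string s = blue red red red blue red blue blue red red blue blue blue red blue.
b: Left { 0 }, Right { — } → simplest 1
br: Left { 0 }, Right { 1 } → simplest 1/2
brr: Left { 0 }, Right { 1/2, 1 } → simplest 1/4
brrr: Left { 0 }, Right { 1/4, 1/2, 1 } → simplest 1/8
brrrb: Left { 0, 1/8 }, Right { 1/4, 1/2, 1 } → simplest 3/16
brrrbr: Left { 0, 1/8 }, Right { 3/16, 1/4, 1/2, 1 } → simplest 5/32
brrrbrb: Left { 0, 1/8, 5/32 }, Right { 3/16, 1/4, 1/2, 1 } → simplest 11/64
brrrbrbb: Left { 0, 1/8, 5/32, 11/64 }, Right { 3/16, 1/4, 1/2, 1 } → simplest 23/128
brrrbrbbr: Left { 0, 1/8, 5/32, 11/64 }, Right { 23/128, 3/16, 1/4, 1/2, 1 } → simplest 45/256
brrrbrbbrr: Left { 0, 1/8, 5/32, 11/64 }, Right { 45/256, 23/128, 3/16, 1/4, 1/2, 1 } → simplest 89/512
brrrbrbbrrb: Left { 0, 1/8, 5/32, 11/64, 89/512 }, Right { 45/256, 23/128, 3/16, 1/4, 1/2, 1 } → simplest 179/1024
brrrbrbbrrbb: Left { 0, 1/8, 5/32, 11/64, 89/512, 179/1024 }, Right { 45/256, 23/128, 3/16, 1/4, 1/2, 1 } → simplest 359/2048
brrrbrbbrrbbb: Left { 0, 1/8, 5/32, 11/64, 89/512, 179/1024, 359/2048 }, Right { 45/256, 23/128, 3/16, 1/4, 1/2, 1 } → simplest 719/4096
brrrbrbbrrbbbr: Left { 0, 1/8, 5/32, 11/64, 89/512, 179/1024, 359/2048 }, Right { 719/4096, 45/256, 23/128, 3/16, 1/4, 1/2, 1 } → simplest 1437/8192
brrrbrbbrrbbbrb: Left { 0, 1/8, 5/32, 11/64, 89/512, 179/1024, 359/2048, 1437/8192 }, Right { 719/4096, 45/256, 23/128, 3/16, 1/4, 1/2, 1 } → simplest 2875/16384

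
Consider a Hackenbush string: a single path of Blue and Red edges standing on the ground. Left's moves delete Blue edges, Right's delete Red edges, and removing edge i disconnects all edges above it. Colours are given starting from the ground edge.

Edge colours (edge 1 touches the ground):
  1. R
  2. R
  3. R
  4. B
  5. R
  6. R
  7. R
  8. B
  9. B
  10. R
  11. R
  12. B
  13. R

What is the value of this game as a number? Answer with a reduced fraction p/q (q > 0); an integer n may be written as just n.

-2971/1024

step 1: add R to get R; options L={ none } R={ 0 } = -1
step 2: add R to get RR; options L={ none } R={ -1 0 } = -2
step 3: add R to get RRR; options L={ none } R={ -2 -1 0 } = -3
step 4: add B to get RRRB; options L={ -3 } R={ -2 -1 0 } = -5/2
step 5: add R to get RRRBR; options L={ -3 } R={ -5/2 -2 -1 0 } = -11/4
step 6: add R to get RRRBRR; options L={ -3 } R={ -11/4 -5/2 -2 -1 0 } = -23/8
step 7: add R to get RRRBRRR; options L={ -3 } R={ -23/8 -11/4 -5/2 -2 -1 0 } = -47/16
step 8: add B to get RRRBRRRB; options L={ -3 -47/16 } R={ -23/8 -11/4 -5/2 -2 -1 0 } = -93/32
step 9: add B to get RRRBRRRBB; options L={ -3 -47/16 -93/32 } R={ -23/8 -11/4 -5/2 -2 -1 0 } = -185/64
step 10: add R to get RRRBRRRBBR; options L={ -3 -47/16 -93/32 } R={ -185/64 -23/8 -11/4 -5/2 -2 -1 0 } = -371/128
step 11: add R to get RRRBRRRBBRR; options L={ -3 -47/16 -93/32 } R={ -371/128 -185/64 -23/8 -11/4 -5/2 -2 -1 0 } = -743/256
step 12: add B to get RRRBRRRBBRRB; options L={ -3 -47/16 -93/32 -743/256 } R={ -371/128 -185/64 -23/8 -11/4 -5/2 -2 -1 0 } = -1485/512
step 13: add R to get RRRBRRRBBRRBR; options L={ -3 -47/16 -93/32 -743/256 } R={ -1485/512 -371/128 -185/64 -23/8 -11/4 -5/2 -2 -1 0 } = -2971/1024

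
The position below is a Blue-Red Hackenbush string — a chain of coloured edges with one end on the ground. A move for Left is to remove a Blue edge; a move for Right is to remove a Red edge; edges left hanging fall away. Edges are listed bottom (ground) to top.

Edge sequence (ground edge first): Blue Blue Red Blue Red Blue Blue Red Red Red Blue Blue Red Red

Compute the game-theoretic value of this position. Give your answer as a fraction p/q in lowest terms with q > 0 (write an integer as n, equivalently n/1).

g(B) = { 0 | (no moves) } -> 1
g(BB) = { 0,1 | (no moves) } -> 2
g(BBR) = { 0,1 | 2 } -> 3/2
g(BBRB) = { 0,1,3/2 | 2 } -> 7/4
g(BBRBR) = { 0,1,3/2 | 7/4,2 } -> 13/8
g(BBRBRB) = { 0,1,3/2,13/8 | 7/4,2 } -> 27/16
g(BBRBRBB) = { 0,1,3/2,13/8,27/16 | 7/4,2 } -> 55/32
g(BBRBRBBR) = { 0,1,3/2,13/8,27/16 | 55/32,7/4,2 } -> 109/64
g(BBRBRBBRR) = { 0,1,3/2,13/8,27/16 | 109/64,55/32,7/4,2 } -> 217/128
g(BBRBRBBRRR) = { 0,1,3/2,13/8,27/16 | 217/128,109/64,55/32,7/4,2 } -> 433/256
g(BBRBRBBRRRB) = { 0,1,3/2,13/8,27/16,433/256 | 217/128,109/64,55/32,7/4,2 } -> 867/512
g(BBRBRBBRRRBB) = { 0,1,3/2,13/8,27/16,433/256,867/512 | 217/128,109/64,55/32,7/4,2 } -> 1735/1024
g(BBRBRBBRRRBBR) = { 0,1,3/2,13/8,27/16,433/256,867/512 | 1735/1024,217/128,109/64,55/32,7/4,2 } -> 3469/2048
g(BBRBRBBRRRBBRR) = { 0,1,3/2,13/8,27/16,433/256,867/512 | 3469/2048,1735/1024,217/128,109/64,55/32,7/4,2 } -> 6937/4096

6937/4096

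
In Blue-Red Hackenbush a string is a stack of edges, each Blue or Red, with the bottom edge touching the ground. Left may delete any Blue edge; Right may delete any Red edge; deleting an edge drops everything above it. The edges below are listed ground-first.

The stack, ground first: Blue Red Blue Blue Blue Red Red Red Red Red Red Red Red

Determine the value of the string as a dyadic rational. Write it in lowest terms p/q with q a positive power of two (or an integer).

3585/4096

step 1: add Blue to get B; options L={ 0 } R={ · } -> 1
step 2: add Red to get BR; options L={ 0 } R={ 1 } -> 1/2
step 3: add Blue to get BRB; options L={ 0,1/2 } R={ 1 } -> 3/4
step 4: add Blue to get BRBB; options L={ 0,1/2,3/4 } R={ 1 } -> 7/8
step 5: add Blue to get BRBBB; options L={ 0,1/2,3/4,7/8 } R={ 1 } -> 15/16
step 6: add Red to get BRBBBR; options L={ 0,1/2,3/4,7/8 } R={ 15/16,1 } -> 29/32
step 7: add Red to get BRBBBRR; options L={ 0,1/2,3/4,7/8 } R={ 29/32,15/16,1 } -> 57/64
step 8: add Red to get BRBBBRRR; options L={ 0,1/2,3/4,7/8 } R={ 57/64,29/32,15/16,1 } -> 113/128
step 9: add Red to get BRBBBRRRR; options L={ 0,1/2,3/4,7/8 } R={ 113/128,57/64,29/32,15/16,1 } -> 225/256
step 10: add Red to get BRBBBRRRRR; options L={ 0,1/2,3/4,7/8 } R={ 225/256,113/128,57/64,29/32,15/16,1 } -> 449/512
step 11: add Red to get BRBBBRRRRRR; options L={ 0,1/2,3/4,7/8 } R={ 449/512,225/256,113/128,57/64,29/32,15/16,1 } -> 897/1024
step 12: add Red to get BRBBBRRRRRRR; options L={ 0,1/2,3/4,7/8 } R={ 897/1024,449/512,225/256,113/128,57/64,29/32,15/16,1 } -> 1793/2048
step 13: add Red to get BRBBBRRRRRRRR; options L={ 0,1/2,3/4,7/8 } R={ 1793/2048,897/1024,449/512,225/256,113/128,57/64,29/32,15/16,1 } -> 3585/4096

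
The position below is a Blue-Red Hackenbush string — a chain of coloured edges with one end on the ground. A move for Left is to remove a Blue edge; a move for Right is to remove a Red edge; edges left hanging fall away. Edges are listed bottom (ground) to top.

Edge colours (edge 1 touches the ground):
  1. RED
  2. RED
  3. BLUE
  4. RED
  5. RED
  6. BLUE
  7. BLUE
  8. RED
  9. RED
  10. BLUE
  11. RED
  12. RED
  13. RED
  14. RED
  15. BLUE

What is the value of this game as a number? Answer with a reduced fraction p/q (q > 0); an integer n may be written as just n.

-14781/8192

G(R) = { none | 0 } = -1
G(RR) = { none | -1,0 } = -2
G(RRB) = { -2 | -1,0 } = -3/2
G(RRBR) = { -2 | -3/2,-1,0 } = -7/4
G(RRBRR) = { -2 | -7/4,-3/2,-1,0 } = -15/8
G(RRBRRB) = { -2,-15/8 | -7/4,-3/2,-1,0 } = -29/16
G(RRBRRBB) = { -2,-15/8,-29/16 | -7/4,-3/2,-1,0 } = -57/32
G(RRBRRBBR) = { -2,-15/8,-29/16 | -57/32,-7/4,-3/2,-1,0 } = -115/64
G(RRBRRBBRR) = { -2,-15/8,-29/16 | -115/64,-57/32,-7/4,-3/2,-1,0 } = -231/128
G(RRBRRBBRRB) = { -2,-15/8,-29/16,-231/128 | -115/64,-57/32,-7/4,-3/2,-1,0 } = -461/256
G(RRBRRBBRRBR) = { -2,-15/8,-29/16,-231/128 | -461/256,-115/64,-57/32,-7/4,-3/2,-1,0 } = -923/512
G(RRBRRBBRRBRR) = { -2,-15/8,-29/16,-231/128 | -923/512,-461/256,-115/64,-57/32,-7/4,-3/2,-1,0 } = -1847/1024
G(RRBRRBBRRBRRR) = { -2,-15/8,-29/16,-231/128 | -1847/1024,-923/512,-461/256,-115/64,-57/32,-7/4,-3/2,-1,0 } = -3695/2048
G(RRBRRBBRRBRRRR) = { -2,-15/8,-29/16,-231/128 | -3695/2048,-1847/1024,-923/512,-461/256,-115/64,-57/32,-7/4,-3/2,-1,0 } = -7391/4096
G(RRBRRBBRRBRRRRB) = { -2,-15/8,-29/16,-231/128,-7391/4096 | -3695/2048,-1847/1024,-923/512,-461/256,-115/64,-57/32,-7/4,-3/2,-1,0 } = -14781/8192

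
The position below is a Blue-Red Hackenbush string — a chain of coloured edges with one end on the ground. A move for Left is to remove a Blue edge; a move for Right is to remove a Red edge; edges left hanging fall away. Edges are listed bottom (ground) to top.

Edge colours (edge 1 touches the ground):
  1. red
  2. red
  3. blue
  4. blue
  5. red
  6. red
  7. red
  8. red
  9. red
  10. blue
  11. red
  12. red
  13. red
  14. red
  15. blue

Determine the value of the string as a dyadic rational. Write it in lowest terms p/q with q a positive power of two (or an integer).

-12221/8192

step 1: add red to get r; options L={ none } R={ 0 } ⇒ -1
step 2: add red to get rr; options L={ none } R={ -1,0 } ⇒ -2
step 3: add blue to get rrb; options L={ -2 } R={ -1,0 } ⇒ -3/2
step 4: add blue to get rrbb; options L={ -2,-3/2 } R={ -1,0 } ⇒ -5/4
step 5: add red to get rrbbr; options L={ -2,-3/2 } R={ -5/4,-1,0 } ⇒ -11/8
step 6: add red to get rrbbrr; options L={ -2,-3/2 } R={ -11/8,-5/4,-1,0 } ⇒ -23/16
step 7: add red to get rrbbrrr; options L={ -2,-3/2 } R={ -23/16,-11/8,-5/4,-1,0 } ⇒ -47/32
step 8: add red to get rrbbrrrr; options L={ -2,-3/2 } R={ -47/32,-23/16,-11/8,-5/4,-1,0 } ⇒ -95/64
step 9: add red to get rrbbrrrrr; options L={ -2,-3/2 } R={ -95/64,-47/32,-23/16,-11/8,-5/4,-1,0 } ⇒ -191/128
step 10: add blue to get rrbbrrrrrb; options L={ -2,-3/2,-191/128 } R={ -95/64,-47/32,-23/16,-11/8,-5/4,-1,0 } ⇒ -381/256
step 11: add red to get rrbbrrrrrbr; options L={ -2,-3/2,-191/128 } R={ -381/256,-95/64,-47/32,-23/16,-11/8,-5/4,-1,0 } ⇒ -763/512
step 12: add red to get rrbbrrrrrbrr; options L={ -2,-3/2,-191/128 } R={ -763/512,-381/256,-95/64,-47/32,-23/16,-11/8,-5/4,-1,0 } ⇒ -1527/1024
step 13: add red to get rrbbrrrrrbrrr; options L={ -2,-3/2,-191/128 } R={ -1527/1024,-763/512,-381/256,-95/64,-47/32,-23/16,-11/8,-5/4,-1,0 } ⇒ -3055/2048
step 14: add red to get rrbbrrrrrbrrrr; options L={ -2,-3/2,-191/128 } R={ -3055/2048,-1527/1024,-763/512,-381/256,-95/64,-47/32,-23/16,-11/8,-5/4,-1,0 } ⇒ -6111/4096
step 15: add blue to get rrbbrrrrrbrrrrb; options L={ -2,-3/2,-191/128,-6111/4096 } R={ -3055/2048,-1527/1024,-763/512,-381/256,-95/64,-47/32,-23/16,-11/8,-5/4,-1,0 } ⇒ -12221/8192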